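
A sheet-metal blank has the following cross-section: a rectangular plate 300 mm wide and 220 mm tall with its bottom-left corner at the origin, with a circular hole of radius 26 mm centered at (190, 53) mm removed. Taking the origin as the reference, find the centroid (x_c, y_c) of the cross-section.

x_c = 148.67 mm, y_c = 111.90 mm

Part | A | x̄ᵢ | ȳᵢ | A·x̄ᵢ | A·ȳᵢ
plate | 66000.00 | 150.00 | 110.00 | 9900000.00 | 7260000.00
hole | -2123.72 | 190.00 | 53.00 | -403506.16 | -112556.98
Σ | 63876.28 |  |  | 9496493.84 | 7147443.02
x_c = 9496493.84 / 63876.28 = 148.67 mm
y_c = 7147443.02 / 63876.28 = 111.90 mm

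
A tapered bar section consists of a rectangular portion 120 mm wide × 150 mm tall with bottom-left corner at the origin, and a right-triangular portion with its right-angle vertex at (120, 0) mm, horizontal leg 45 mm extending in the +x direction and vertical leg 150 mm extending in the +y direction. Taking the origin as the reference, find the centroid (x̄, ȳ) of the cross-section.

x̄ = 71.84 mm, ȳ = 71.05 mm

rectangular portion: A = 120 × 150 = 18000.00, centroid at (60.00, 75.00).
triangular portion: A = ½·45·150 = 3375.00, centroid at (135.00, 50.00).
ΣA = 21375.00 mm²
ΣAx̄ = (18000.00)(60.00) + (3375.00)(135.00) = 1535625.00 mm³
ΣAȳ = (18000.00)(75.00) + (3375.00)(50.00) = 1518750.00 mm³
x̄ = 1535625.00 / 21375.00 = 71.84 mm
ȳ = 1518750.00 / 21375.00 = 71.05 mm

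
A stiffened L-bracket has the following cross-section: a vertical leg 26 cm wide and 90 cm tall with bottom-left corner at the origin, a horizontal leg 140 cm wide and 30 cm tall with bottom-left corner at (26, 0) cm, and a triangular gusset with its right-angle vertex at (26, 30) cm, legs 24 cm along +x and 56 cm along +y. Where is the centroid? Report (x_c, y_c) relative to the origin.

x_c = 63.29 cm, y_c = 27.87 cm

vertical leg: A = 26 × 90 = 2340.00, centroid at (13.00, 45.00).
horizontal leg: A = 140 × 30 = 4200.00, centroid at (96.00, 15.00).
gusset: A = ½·24·56 = 672.00, centroid at (34.00, 48.67).
ΣA = 7212.00 cm², ΣAx_c = 456468.00 cm³, ΣAy_c = 201004.00 cm³.
x_c = 456468.00/7212.00 = 63.29 cm; y_c = 201004.00/7212.00 = 27.87 cm.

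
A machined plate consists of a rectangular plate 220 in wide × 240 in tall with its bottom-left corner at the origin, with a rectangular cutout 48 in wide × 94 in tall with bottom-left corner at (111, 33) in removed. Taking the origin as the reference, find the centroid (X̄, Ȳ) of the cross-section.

X̄ = 107.66 in, Ȳ = 123.74 in

plate: A = 220 × 240 = 52800.00, centroid at (110.00, 120.00).
hole: A = −(48 × 94) = -4512.00, centroid at (135.00, 80.00).
ΣA = 48288.00 in², ΣAX̄ = 5198880.00 in³, ΣAȲ = 5975040.00 in³.
X̄ = 5198880.00/48288.00 = 107.66 in; Ȳ = 5975040.00/48288.00 = 123.74 in.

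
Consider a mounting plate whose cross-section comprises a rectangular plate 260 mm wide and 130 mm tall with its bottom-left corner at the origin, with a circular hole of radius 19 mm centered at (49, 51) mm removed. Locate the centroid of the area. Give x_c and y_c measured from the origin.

x_c = 132.81 mm, y_c = 65.49 mm

plate: A = 260 × 130 = 33800.00, centroid at (130.00, 65.00).
hole: A = −π·19² = -1134.11, centroid at (49.00, 51.00).
ΣA = 32665.89 mm², ΣAx_c = 4338428.37 mm³, ΣAy_c = 2139160.14 mm³.
x_c = 4338428.37/32665.89 = 132.81 mm; y_c = 2139160.14/32665.89 = 65.49 mm.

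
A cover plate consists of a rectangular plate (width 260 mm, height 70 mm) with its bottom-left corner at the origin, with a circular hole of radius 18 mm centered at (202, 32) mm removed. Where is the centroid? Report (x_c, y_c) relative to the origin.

x_c = 125.73 mm, y_c = 35.18 mm

plate: A = 260 × 70 = 18200.00, centroid at (130.00, 35.00).
hole: A = −π·18² = -1017.88, centroid at (202.00, 32.00).
ΣA = 17182.12 mm², ΣAx_c = 2160389.04 mm³, ΣAy_c = 604427.97 mm³.
x_c = 2160389.04/17182.12 = 125.73 mm; y_c = 604427.97/17182.12 = 35.18 mm.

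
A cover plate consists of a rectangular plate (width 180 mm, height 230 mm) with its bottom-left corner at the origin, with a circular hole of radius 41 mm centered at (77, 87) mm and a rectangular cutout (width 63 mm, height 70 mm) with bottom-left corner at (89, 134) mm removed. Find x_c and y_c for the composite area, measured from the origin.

plate: A = 180 × 230 = 41400.00, centroid at (90.00, 115.00).
hole 1: A = −π·41² = -5281.02, centroid at (77.00, 87.00).
hole 2: A = −(63 × 70) = -4410.00, centroid at (120.50, 169.00).
ΣA = 31708.98 mm²
ΣAx_c = (41400.00)(90.00) + (-5281.02)(77.00) + (-4410.00)(120.50) = 2787956.67 mm³
ΣAy_c = (41400.00)(115.00) + (-5281.02)(87.00) + (-4410.00)(169.00) = 3556261.50 mm³
x_c = 2787956.67 / 31708.98 = 87.92 mm
y_c = 3556261.50 / 31708.98 = 112.15 mm

x_c = 87.92 mm, y_c = 112.15 mm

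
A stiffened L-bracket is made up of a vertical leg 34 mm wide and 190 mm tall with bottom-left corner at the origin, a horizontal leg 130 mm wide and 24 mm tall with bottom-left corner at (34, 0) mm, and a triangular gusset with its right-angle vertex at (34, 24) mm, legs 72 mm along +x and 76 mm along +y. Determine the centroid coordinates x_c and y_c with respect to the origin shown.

vertical leg: A = 34 × 190 = 6460.00, centroid at (17.00, 95.00).
horizontal leg: A = 130 × 24 = 3120.00, centroid at (99.00, 12.00).
gusset: A = ½·72·76 = 2736.00, centroid at (58.00, 49.33).
ΣA = 12316.00 mm², ΣAx_c = 577388.00 mm³, ΣAy_c = 786116.00 mm³.
x_c = 577388.00/12316.00 = 46.88 mm; y_c = 786116.00/12316.00 = 63.83 mm.

x_c = 46.88 mm, y_c = 63.83 mm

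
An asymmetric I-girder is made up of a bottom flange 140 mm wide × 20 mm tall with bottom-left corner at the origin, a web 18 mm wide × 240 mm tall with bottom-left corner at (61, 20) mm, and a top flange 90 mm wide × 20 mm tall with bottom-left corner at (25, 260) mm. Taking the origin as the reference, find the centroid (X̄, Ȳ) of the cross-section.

X̄ = 70.00 mm, Ȳ = 125.43 mm

bottom flange: A = 140 × 20 = 2800.00, centroid at (70.00, 10.00).
web: A = 18 × 240 = 4320.00, centroid at (70.00, 140.00).
top flange: A = 90 × 20 = 1800.00, centroid at (70.00, 270.00).
ΣA = 8920.00 mm²
ΣAX̄ = (2800.00)(70.00) + (4320.00)(70.00) + (1800.00)(70.00) = 624400.00 mm³
ΣAȲ = (2800.00)(10.00) + (4320.00)(140.00) + (1800.00)(270.00) = 1118800.00 mm³
X̄ = 624400.00 / 8920.00 = 70.00 mm
Ȳ = 1118800.00 / 8920.00 = 125.43 mm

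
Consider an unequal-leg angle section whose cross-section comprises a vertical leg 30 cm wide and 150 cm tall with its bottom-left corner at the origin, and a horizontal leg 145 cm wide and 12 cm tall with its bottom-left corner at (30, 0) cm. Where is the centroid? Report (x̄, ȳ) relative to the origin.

vertical leg: A = 30 × 150 = 4500.00, centroid at (15.00, 75.00).
horizontal leg: A = 145 × 12 = 1740.00, centroid at (102.50, 6.00).
ΣA = 6240.00 cm²
ΣAx̄ = (4500.00)(15.00) + (1740.00)(102.50) = 245850.00 cm³
ΣAȳ = (4500.00)(75.00) + (1740.00)(6.00) = 347940.00 cm³
x̄ = 245850.00 / 6240.00 = 39.40 cm
ȳ = 347940.00 / 6240.00 = 55.76 cm

x̄ = 39.40 cm, ȳ = 55.76 cm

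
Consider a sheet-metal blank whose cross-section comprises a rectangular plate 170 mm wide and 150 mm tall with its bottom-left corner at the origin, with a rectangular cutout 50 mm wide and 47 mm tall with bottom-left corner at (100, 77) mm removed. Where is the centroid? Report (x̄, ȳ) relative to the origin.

x̄ = 80.94 mm, ȳ = 72.41 mm

Part | A | x̄ᵢ | ȳᵢ | A·x̄ᵢ | A·ȳᵢ
plate | 25500.00 | 85.00 | 75.00 | 2167500.00 | 1912500.00
hole | -2350.00 | 125.00 | 100.50 | -293750.00 | -236175.00
Σ | 23150.00 |  |  | 1873750.00 | 1676325.00
x̄ = 1873750.00 / 23150.00 = 80.94 mm
ȳ = 1676325.00 / 23150.00 = 72.41 mm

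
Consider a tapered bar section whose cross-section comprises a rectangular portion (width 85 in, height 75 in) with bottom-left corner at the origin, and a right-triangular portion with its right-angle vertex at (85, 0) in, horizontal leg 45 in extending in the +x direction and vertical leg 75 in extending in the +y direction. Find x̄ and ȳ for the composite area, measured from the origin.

Part | A | x̄ᵢ | ȳᵢ | A·x̄ᵢ | A·ȳᵢ
rectangular portion | 6375.00 | 42.50 | 37.50 | 270937.50 | 239062.50
triangular portion | 1687.50 | 100.00 | 25.00 | 168750.00 | 42187.50
Σ | 8062.50 |  |  | 439687.50 | 281250.00
x̄ = 439687.50 / 8062.50 = 54.53 in
ȳ = 281250.00 / 8062.50 = 34.88 in

x̄ = 54.53 in, ȳ = 34.88 in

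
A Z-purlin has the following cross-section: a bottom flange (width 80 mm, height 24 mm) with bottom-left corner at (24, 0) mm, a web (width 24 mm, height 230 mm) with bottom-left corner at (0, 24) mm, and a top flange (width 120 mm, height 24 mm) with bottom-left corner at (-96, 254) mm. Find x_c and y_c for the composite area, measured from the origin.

x_c = 8.28 mm, y_c = 150.81 mm

bottom flange: A = 80 × 24 = 1920.00, centroid at (64.00, 12.00).
web: A = 24 × 230 = 5520.00, centroid at (12.00, 139.00).
top flange: A = 120 × 24 = 2880.00, centroid at (-36.00, 266.00).
ΣA = 10320.00 mm², ΣAx_c = 85440.00 mm³, ΣAy_c = 1556400.00 mm³.
x_c = 85440.00/10320.00 = 8.28 mm; y_c = 1556400.00/10320.00 = 150.81 mm.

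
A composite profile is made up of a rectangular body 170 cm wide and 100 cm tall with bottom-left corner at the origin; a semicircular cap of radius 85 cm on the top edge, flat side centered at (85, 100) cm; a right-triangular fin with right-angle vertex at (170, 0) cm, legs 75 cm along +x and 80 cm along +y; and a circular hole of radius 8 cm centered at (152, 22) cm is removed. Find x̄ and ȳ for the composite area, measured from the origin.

Part | A | x̄ᵢ | ȳᵢ | A·x̄ᵢ | A·ȳᵢ
rectangular body | 17000.00 | 85.00 | 50.00 | 1445000.00 | 850000.00
semicircular top | 11349.00 | 85.00 | 136.08 | 964665.29 | 1544317.01
triangular fin | 3000.00 | 195.00 | 26.67 | 585000.00 | 80000.00
hole | -201.06 | 152.00 | 22.00 | -30561.41 | -4423.36
Σ | 31147.94 |  |  | 2964103.88 | 2469893.65
x̄ = 2964103.88 / 31147.94 = 95.16 cm
ȳ = 2469893.65 / 31147.94 = 79.30 cm

x̄ = 95.16 cm, ȳ = 79.30 cm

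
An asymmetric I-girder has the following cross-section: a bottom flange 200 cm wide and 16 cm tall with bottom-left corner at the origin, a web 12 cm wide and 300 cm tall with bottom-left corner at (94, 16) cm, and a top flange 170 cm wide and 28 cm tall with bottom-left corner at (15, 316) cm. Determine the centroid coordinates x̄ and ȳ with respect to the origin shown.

bottom flange: A = 200 × 16 = 3200.00, centroid at (100.00, 8.00).
web: A = 12 × 300 = 3600.00, centroid at (100.00, 166.00).
top flange: A = 170 × 28 = 4760.00, centroid at (100.00, 330.00).
ΣA = 11560.00 cm²
ΣAx̄ = (3200.00)(100.00) + (3600.00)(100.00) + (4760.00)(100.00) = 1156000.00 cm³
ΣAȳ = (3200.00)(8.00) + (3600.00)(166.00) + (4760.00)(330.00) = 2194000.00 cm³
x̄ = 1156000.00 / 11560.00 = 100.00 cm
ȳ = 2194000.00 / 11560.00 = 189.79 cm

x̄ = 100.00 cm, ȳ = 189.79 cm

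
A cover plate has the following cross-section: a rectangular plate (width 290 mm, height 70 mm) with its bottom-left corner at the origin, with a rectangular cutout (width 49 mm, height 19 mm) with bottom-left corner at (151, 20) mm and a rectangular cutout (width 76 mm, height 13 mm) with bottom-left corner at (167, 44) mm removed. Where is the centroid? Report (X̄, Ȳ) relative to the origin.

plate: A = 290 × 70 = 20300.00, centroid at (145.00, 35.00).
hole 1: A = −(49 × 19) = -931.00, centroid at (175.50, 29.50).
hole 2: A = −(76 × 13) = -988.00, centroid at (205.00, 50.50).
ΣA = 18381.00 mm²
ΣAX̄ = (20300.00)(145.00) + (-931.00)(175.50) + (-988.00)(205.00) = 2577569.50 mm³
ΣAȲ = (20300.00)(35.00) + (-931.00)(29.50) + (-988.00)(50.50) = 633141.50 mm³
X̄ = 2577569.50 / 18381.00 = 140.23 mm
Ȳ = 633141.50 / 18381.00 = 34.45 mm

X̄ = 140.23 mm, Ȳ = 34.45 mm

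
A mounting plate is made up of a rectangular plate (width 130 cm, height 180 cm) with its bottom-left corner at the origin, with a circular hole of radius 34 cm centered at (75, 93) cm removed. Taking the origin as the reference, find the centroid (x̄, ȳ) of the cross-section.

plate: A = 130 × 180 = 23400.00, centroid at (65.00, 90.00).
hole: A = −π·34² = -3631.68, centroid at (75.00, 93.00).
ΣA = 19768.32 cm², ΣAx̄ = 1248623.92 cm³, ΣAȳ = 1768253.66 cm³.
x̄ = 1248623.92/19768.32 = 63.16 cm; ȳ = 1768253.66/19768.32 = 89.45 cm.

x̄ = 63.16 cm, ȳ = 89.45 cm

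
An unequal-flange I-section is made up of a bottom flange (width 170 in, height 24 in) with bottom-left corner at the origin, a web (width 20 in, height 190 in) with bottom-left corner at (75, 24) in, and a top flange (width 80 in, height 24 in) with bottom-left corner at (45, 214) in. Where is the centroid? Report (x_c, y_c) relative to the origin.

x_c = 85.00 in, y_c = 95.42 in

bottom flange: A = 170 × 24 = 4080.00, centroid at (85.00, 12.00).
web: A = 20 × 190 = 3800.00, centroid at (85.00, 119.00).
top flange: A = 80 × 24 = 1920.00, centroid at (85.00, 226.00).
ΣA = 9800.00 in², ΣAx_c = 833000.00 in³, ΣAy_c = 935080.00 in³.
x_c = 833000.00/9800.00 = 85.00 in; y_c = 935080.00/9800.00 = 95.42 in.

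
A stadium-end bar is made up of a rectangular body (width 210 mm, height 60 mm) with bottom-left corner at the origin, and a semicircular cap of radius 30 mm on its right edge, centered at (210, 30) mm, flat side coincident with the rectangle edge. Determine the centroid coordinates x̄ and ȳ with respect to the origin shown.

rectangular body: A = 210 × 60 = 12600.00, centroid at (105.00, 30.00).
semicircular end: A = ½π·30² = 1413.72, centroid at (222.73, 30.00).
ΣA = 14013.72 mm²
ΣAx̄ = (12600.00)(105.00) + (1413.72)(222.73) = 1637880.51 mm³
ΣAȳ = (12600.00)(30.00) + (1413.72)(30.00) = 420411.50 mm³
x̄ = 1637880.51 / 14013.72 = 116.88 mm
ȳ = 420411.50 / 14013.72 = 30.00 mm

x̄ = 116.88 mm, ȳ = 30.00 mm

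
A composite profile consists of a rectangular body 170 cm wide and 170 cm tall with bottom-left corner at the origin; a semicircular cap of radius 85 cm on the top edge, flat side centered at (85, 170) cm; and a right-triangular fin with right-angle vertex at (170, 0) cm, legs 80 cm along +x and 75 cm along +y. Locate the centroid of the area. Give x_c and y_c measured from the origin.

rectangular body: A = 170 × 170 = 28900.00, centroid at (85.00, 85.00).
semicircular top: A = ½π·85² = 11349.00, centroid at (85.00, 206.08).
triangular fin: A = ½·80·75 = 3000.00, centroid at (196.67, 25.00).
ΣA = 43249.00 cm²
ΣAx_c = (28900.00)(85.00) + (11349.00)(85.00) + (3000.00)(196.67) = 4011165.29 cm³
ΣAy_c = (28900.00)(85.00) + (11349.00)(206.08) + (3000.00)(25.00) = 4870247.26 cm³
x_c = 4011165.29 / 43249.00 = 92.75 cm
y_c = 4870247.26 / 43249.00 = 112.61 cm

x_c = 92.75 cm, y_c = 112.61 cm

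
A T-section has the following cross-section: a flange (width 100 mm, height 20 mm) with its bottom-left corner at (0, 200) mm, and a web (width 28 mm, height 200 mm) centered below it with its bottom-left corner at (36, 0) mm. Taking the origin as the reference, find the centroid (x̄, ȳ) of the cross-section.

web: A = 28 × 200 = 5600.00, centroid at (50.00, 100.00).
flange: A = 100 × 20 = 2000.00, centroid at (50.00, 210.00).
ΣA = 7600.00 mm², ΣAx̄ = 380000.00 mm³, ΣAȳ = 980000.00 mm³.
x̄ = 380000.00/7600.00 = 50.00 mm; ȳ = 980000.00/7600.00 = 128.95 mm.

x̄ = 50.00 mm, ȳ = 128.95 mm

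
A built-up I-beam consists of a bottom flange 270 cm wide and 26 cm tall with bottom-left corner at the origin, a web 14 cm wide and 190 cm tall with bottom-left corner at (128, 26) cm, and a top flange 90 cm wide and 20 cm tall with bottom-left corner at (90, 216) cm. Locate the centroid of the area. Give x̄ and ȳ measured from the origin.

bottom flange: A = 270 × 26 = 7020.00, centroid at (135.00, 13.00).
web: A = 14 × 190 = 2660.00, centroid at (135.00, 121.00).
top flange: A = 90 × 20 = 1800.00, centroid at (135.00, 226.00).
ΣA = 11480.00 cm²
ΣAx̄ = (7020.00)(135.00) + (2660.00)(135.00) + (1800.00)(135.00) = 1549800.00 cm³
ΣAȳ = (7020.00)(13.00) + (2660.00)(121.00) + (1800.00)(226.00) = 819920.00 cm³
x̄ = 1549800.00 / 11480.00 = 135.00 cm
ȳ = 819920.00 / 11480.00 = 71.42 cm

x̄ = 135.00 cm, ȳ = 71.42 cm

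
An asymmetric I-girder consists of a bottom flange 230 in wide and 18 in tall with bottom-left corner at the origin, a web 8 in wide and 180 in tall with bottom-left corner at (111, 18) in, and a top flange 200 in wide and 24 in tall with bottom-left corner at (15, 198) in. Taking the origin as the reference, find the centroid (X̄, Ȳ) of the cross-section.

Part | A | x̄ᵢ | ȳᵢ | A·x̄ᵢ | A·ȳᵢ
bottom flange | 4140.00 | 115.00 | 9.00 | 476100.00 | 37260.00
web | 1440.00 | 115.00 | 108.00 | 165600.00 | 155520.00
top flange | 4800.00 | 115.00 | 210.00 | 552000.00 | 1008000.00
Σ | 10380.00 |  |  | 1193700.00 | 1200780.00
X̄ = 1193700.00 / 10380.00 = 115.00 in
Ȳ = 1200780.00 / 10380.00 = 115.68 in

X̄ = 115.00 in, Ȳ = 115.68 in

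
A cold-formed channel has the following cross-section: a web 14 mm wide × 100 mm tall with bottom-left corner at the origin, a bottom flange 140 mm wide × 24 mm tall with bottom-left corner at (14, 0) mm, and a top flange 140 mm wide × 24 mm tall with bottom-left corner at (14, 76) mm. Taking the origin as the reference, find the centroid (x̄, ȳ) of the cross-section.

x̄ = 70.72 mm, ȳ = 50.00 mm

web: A = 14 × 100 = 1400.00, centroid at (7.00, 50.00).
bottom flange: A = 140 × 24 = 3360.00, centroid at (84.00, 12.00).
top flange: A = 140 × 24 = 3360.00, centroid at (84.00, 88.00).
ΣA = 8120.00 mm², ΣAx̄ = 574280.00 mm³, ΣAȳ = 406000.00 mm³.
x̄ = 574280.00/8120.00 = 70.72 mm; ȳ = 406000.00/8120.00 = 50.00 mm.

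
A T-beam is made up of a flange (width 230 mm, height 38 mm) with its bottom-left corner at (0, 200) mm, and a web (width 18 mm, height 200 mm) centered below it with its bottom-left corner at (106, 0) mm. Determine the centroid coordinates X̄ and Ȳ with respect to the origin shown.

web: A = 18 × 200 = 3600.00, centroid at (115.00, 100.00).
flange: A = 230 × 38 = 8740.00, centroid at (115.00, 219.00).
ΣA = 12340.00 mm²
ΣAX̄ = (3600.00)(115.00) + (8740.00)(115.00) = 1419100.00 mm³
ΣAȲ = (3600.00)(100.00) + (8740.00)(219.00) = 2274060.00 mm³
X̄ = 1419100.00 / 12340.00 = 115.00 mm
Ȳ = 2274060.00 / 12340.00 = 184.28 mm

X̄ = 115.00 mm, Ȳ = 184.28 mm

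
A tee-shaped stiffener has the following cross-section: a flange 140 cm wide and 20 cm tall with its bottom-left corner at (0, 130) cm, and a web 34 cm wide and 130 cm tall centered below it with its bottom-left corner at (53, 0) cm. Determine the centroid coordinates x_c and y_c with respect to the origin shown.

x_c = 70.00 cm, y_c = 94.09 cm

Part | A | x̄ᵢ | ȳᵢ | A·x̄ᵢ | A·ȳᵢ
web | 4420.00 | 70.00 | 65.00 | 309400.00 | 287300.00
flange | 2800.00 | 70.00 | 140.00 | 196000.00 | 392000.00
Σ | 7220.00 |  |  | 505400.00 | 679300.00
x_c = 505400.00 / 7220.00 = 70.00 cm
y_c = 679300.00 / 7220.00 = 94.09 cm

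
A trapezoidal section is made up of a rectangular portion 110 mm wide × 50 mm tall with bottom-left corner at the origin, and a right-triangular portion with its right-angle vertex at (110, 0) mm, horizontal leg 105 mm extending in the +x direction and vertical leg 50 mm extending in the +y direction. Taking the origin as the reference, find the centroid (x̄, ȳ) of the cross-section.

x̄ = 84.08 mm, ȳ = 22.31 mm

rectangular portion: A = 110 × 50 = 5500.00, centroid at (55.00, 25.00).
triangular portion: A = ½·105·50 = 2625.00, centroid at (145.00, 16.67).
ΣA = 8125.00 mm², ΣAx̄ = 683125.00 mm³, ΣAȳ = 181250.00 mm³.
x̄ = 683125.00/8125.00 = 84.08 mm; ȳ = 181250.00/8125.00 = 22.31 mm.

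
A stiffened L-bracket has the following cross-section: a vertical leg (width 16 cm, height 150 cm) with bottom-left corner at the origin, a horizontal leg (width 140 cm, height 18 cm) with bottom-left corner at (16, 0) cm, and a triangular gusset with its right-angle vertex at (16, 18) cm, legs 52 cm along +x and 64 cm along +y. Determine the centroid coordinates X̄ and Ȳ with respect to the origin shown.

X̄ = 44.26 cm, Ȳ = 40.72 cm

vertical leg: A = 16 × 150 = 2400.00, centroid at (8.00, 75.00).
horizontal leg: A = 140 × 18 = 2520.00, centroid at (86.00, 9.00).
gusset: A = ½·52·64 = 1664.00, centroid at (33.33, 39.33).
ΣA = 6584.00 cm²
ΣAX̄ = (2400.00)(8.00) + (2520.00)(86.00) + (1664.00)(33.33) = 291386.67 cm³
ΣAȲ = (2400.00)(75.00) + (2520.00)(9.00) + (1664.00)(39.33) = 268130.67 cm³
X̄ = 291386.67 / 6584.00 = 44.26 cm
Ȳ = 268130.67 / 6584.00 = 40.72 cm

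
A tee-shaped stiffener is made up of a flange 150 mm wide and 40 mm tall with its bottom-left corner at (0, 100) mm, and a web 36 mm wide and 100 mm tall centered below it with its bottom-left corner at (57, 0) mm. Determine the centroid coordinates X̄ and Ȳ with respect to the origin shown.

X̄ = 75.00 mm, Ȳ = 93.75 mm

Part | A | x̄ᵢ | ȳᵢ | A·x̄ᵢ | A·ȳᵢ
web | 3600.00 | 75.00 | 50.00 | 270000.00 | 180000.00
flange | 6000.00 | 75.00 | 120.00 | 450000.00 | 720000.00
Σ | 9600.00 |  |  | 720000.00 | 900000.00
X̄ = 720000.00 / 9600.00 = 75.00 mm
Ȳ = 900000.00 / 9600.00 = 93.75 mm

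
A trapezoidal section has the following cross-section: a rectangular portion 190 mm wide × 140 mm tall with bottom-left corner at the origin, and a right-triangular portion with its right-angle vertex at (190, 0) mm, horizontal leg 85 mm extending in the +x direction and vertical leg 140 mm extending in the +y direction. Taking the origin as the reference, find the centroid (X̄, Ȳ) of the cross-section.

rectangular portion: A = 190 × 140 = 26600.00, centroid at (95.00, 70.00).
triangular portion: A = ½·85·140 = 5950.00, centroid at (218.33, 46.67).
ΣA = 32550.00 mm²
ΣAX̄ = (26600.00)(95.00) + (5950.00)(218.33) = 3826083.33 mm³
ΣAȲ = (26600.00)(70.00) + (5950.00)(46.67) = 2139666.67 mm³
X̄ = 3826083.33 / 32550.00 = 117.54 mm
Ȳ = 2139666.67 / 32550.00 = 65.73 mm

X̄ = 117.54 mm, Ȳ = 65.73 mm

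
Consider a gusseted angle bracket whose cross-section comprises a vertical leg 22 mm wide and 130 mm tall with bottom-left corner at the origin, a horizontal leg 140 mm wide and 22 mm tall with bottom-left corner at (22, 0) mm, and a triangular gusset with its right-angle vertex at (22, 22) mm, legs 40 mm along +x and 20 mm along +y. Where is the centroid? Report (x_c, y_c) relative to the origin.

x_c = 51.89 mm, y_c = 36.47 mm

vertical leg: A = 22 × 130 = 2860.00, centroid at (11.00, 65.00).
horizontal leg: A = 140 × 22 = 3080.00, centroid at (92.00, 11.00).
gusset: A = ½·40·20 = 400.00, centroid at (35.33, 28.67).
ΣA = 6340.00 mm²
ΣAx_c = (2860.00)(11.00) + (3080.00)(92.00) + (400.00)(35.33) = 328953.33 mm³
ΣAy_c = (2860.00)(65.00) + (3080.00)(11.00) + (400.00)(28.67) = 231246.67 mm³
x_c = 328953.33 / 6340.00 = 51.89 mm
y_c = 231246.67 / 6340.00 = 36.47 mm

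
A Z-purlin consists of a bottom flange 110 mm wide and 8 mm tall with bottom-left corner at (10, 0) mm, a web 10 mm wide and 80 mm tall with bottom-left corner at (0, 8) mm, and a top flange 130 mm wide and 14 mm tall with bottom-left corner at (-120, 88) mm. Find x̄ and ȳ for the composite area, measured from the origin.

bottom flange: A = 110 × 8 = 880.00, centroid at (65.00, 4.00).
web: A = 10 × 80 = 800.00, centroid at (5.00, 48.00).
top flange: A = 130 × 14 = 1820.00, centroid at (-55.00, 95.00).
ΣA = 3500.00 mm², ΣAx̄ = -38900.00 mm³, ΣAȳ = 214820.00 mm³.
x̄ = -38900.00/3500.00 = -11.11 mm; ȳ = 214820.00/3500.00 = 61.38 mm.

x̄ = -11.11 mm, ȳ = 61.38 mm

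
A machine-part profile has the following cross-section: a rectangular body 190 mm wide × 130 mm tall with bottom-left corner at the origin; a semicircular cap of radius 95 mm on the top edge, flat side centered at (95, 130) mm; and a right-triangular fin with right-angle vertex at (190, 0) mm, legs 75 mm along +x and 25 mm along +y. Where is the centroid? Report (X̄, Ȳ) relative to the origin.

rectangular body: A = 190 × 130 = 24700.00, centroid at (95.00, 65.00).
semicircular top: A = ½π·95² = 14176.44, centroid at (95.00, 170.32).
triangular fin: A = ½·75·25 = 937.50, centroid at (215.00, 8.33).
ΣA = 39813.94 mm²
ΣAX̄ = (24700.00)(95.00) + (14176.44)(95.00) + (937.50)(215.00) = 3894824.00 mm³
ΣAȲ = (24700.00)(65.00) + (14176.44)(170.32) + (937.50)(8.33) = 4027832.62 mm³
X̄ = 3894824.00 / 39813.94 = 97.83 mm
Ȳ = 4027832.62 / 39813.94 = 101.17 mm

X̄ = 97.83 mm, Ȳ = 101.17 mm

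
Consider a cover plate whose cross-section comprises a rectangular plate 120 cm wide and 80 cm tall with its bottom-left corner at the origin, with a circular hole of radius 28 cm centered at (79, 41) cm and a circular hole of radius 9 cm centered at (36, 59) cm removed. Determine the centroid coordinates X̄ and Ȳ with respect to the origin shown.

X̄ = 54.09 cm, Ȳ = 38.94 cm

plate: A = 120 × 80 = 9600.00, centroid at (60.00, 40.00).
hole 1: A = −π·28² = -2463.01, centroid at (79.00, 41.00).
hole 2: A = −π·9² = -254.47, centroid at (36.00, 59.00).
ΣA = 6882.52 cm², ΣAX̄ = 372261.43 cm³, ΣAȲ = 268002.97 cm³.
X̄ = 372261.43/6882.52 = 54.09 cm; Ȳ = 268002.97/6882.52 = 38.94 cm.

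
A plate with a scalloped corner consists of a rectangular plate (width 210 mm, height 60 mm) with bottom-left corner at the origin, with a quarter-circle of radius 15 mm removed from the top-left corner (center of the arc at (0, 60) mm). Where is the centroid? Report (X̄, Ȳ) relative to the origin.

X̄ = 106.40 mm, Ȳ = 29.66 mm

Part | A | x̄ᵢ | ȳᵢ | A·x̄ᵢ | A·ȳᵢ
plate | 12600.00 | 105.00 | 30.00 | 1323000.00 | 378000.00
removed quarter-circle | -176.71 | 6.37 | 53.63 | -1125.00 | -9477.88
Σ | 12423.29 |  |  | 1321875.00 | 368522.12
X̄ = 1321875.00 / 12423.29 = 106.40 mm
Ȳ = 368522.12 / 12423.29 = 29.66 mm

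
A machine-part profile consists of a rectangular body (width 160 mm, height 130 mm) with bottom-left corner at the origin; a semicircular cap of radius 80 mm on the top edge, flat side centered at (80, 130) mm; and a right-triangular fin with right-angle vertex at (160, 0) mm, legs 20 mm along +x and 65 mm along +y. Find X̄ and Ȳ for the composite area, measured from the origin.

X̄ = 81.79 mm, Ȳ = 95.68 mm

rectangular body: A = 160 × 130 = 20800.00, centroid at (80.00, 65.00).
semicircular top: A = ½π·80² = 10053.10, centroid at (80.00, 163.95).
triangular fin: A = ½·20·65 = 650.00, centroid at (166.67, 21.67).
ΣA = 31503.10 mm²
ΣAX̄ = (20800.00)(80.00) + (10053.10)(80.00) + (650.00)(166.67) = 2576581.05 mm³
ΣAȲ = (20800.00)(65.00) + (10053.10)(163.95) + (650.00)(21.67) = 3014319.21 mm³
X̄ = 2576581.05 / 31503.10 = 81.79 mm
Ȳ = 3014319.21 / 31503.10 = 95.68 mm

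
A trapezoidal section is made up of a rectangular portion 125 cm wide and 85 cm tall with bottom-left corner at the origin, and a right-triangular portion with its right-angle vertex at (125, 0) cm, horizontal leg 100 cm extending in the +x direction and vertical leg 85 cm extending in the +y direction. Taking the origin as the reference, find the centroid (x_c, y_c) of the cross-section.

Part | A | x̄ᵢ | ȳᵢ | A·x̄ᵢ | A·ȳᵢ
rectangular portion | 10625.00 | 62.50 | 42.50 | 664062.50 | 451562.50
triangular portion | 4250.00 | 158.33 | 28.33 | 672916.67 | 120416.67
Σ | 14875.00 |  |  | 1336979.17 | 571979.17
x_c = 1336979.17 / 14875.00 = 89.88 cm
y_c = 571979.17 / 14875.00 = 38.45 cm

x_c = 89.88 cm, y_c = 38.45 cm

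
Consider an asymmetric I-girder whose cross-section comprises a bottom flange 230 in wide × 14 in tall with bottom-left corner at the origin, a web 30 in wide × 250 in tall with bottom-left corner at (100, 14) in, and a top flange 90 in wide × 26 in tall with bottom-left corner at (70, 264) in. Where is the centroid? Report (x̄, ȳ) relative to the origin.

x̄ = 115.00 in, ȳ = 131.18 in

bottom flange: A = 230 × 14 = 3220.00, centroid at (115.00, 7.00).
web: A = 30 × 250 = 7500.00, centroid at (115.00, 139.00).
top flange: A = 90 × 26 = 2340.00, centroid at (115.00, 277.00).
ΣA = 13060.00 in², ΣAx̄ = 1501900.00 in³, ΣAȳ = 1713220.00 in³.
x̄ = 1501900.00/13060.00 = 115.00 in; ȳ = 1713220.00/13060.00 = 131.18 in.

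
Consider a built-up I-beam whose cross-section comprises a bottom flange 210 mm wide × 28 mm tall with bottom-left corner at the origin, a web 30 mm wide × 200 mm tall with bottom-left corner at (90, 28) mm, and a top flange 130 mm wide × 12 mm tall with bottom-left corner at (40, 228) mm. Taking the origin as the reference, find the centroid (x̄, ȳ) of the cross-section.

x̄ = 105.00 mm, ȳ = 90.43 mm

bottom flange: A = 210 × 28 = 5880.00, centroid at (105.00, 14.00).
web: A = 30 × 200 = 6000.00, centroid at (105.00, 128.00).
top flange: A = 130 × 12 = 1560.00, centroid at (105.00, 234.00).
ΣA = 13440.00 mm², ΣAx̄ = 1411200.00 mm³, ΣAȳ = 1215360.00 mm³.
x̄ = 1411200.00/13440.00 = 105.00 mm; ȳ = 1215360.00/13440.00 = 90.43 mm.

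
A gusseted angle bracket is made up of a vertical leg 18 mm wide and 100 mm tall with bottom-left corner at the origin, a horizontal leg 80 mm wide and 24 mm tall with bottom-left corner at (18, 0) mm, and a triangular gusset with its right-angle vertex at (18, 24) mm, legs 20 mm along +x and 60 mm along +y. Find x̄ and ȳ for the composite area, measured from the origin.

vertical leg: A = 18 × 100 = 1800.00, centroid at (9.00, 50.00).
horizontal leg: A = 80 × 24 = 1920.00, centroid at (58.00, 12.00).
gusset: A = ½·20·60 = 600.00, centroid at (24.67, 44.00).
ΣA = 4320.00 mm², ΣAx̄ = 142360.00 mm³, ΣAȳ = 139440.00 mm³.
x̄ = 142360.00/4320.00 = 32.95 mm; ȳ = 139440.00/4320.00 = 32.28 mm.

x̄ = 32.95 mm, ȳ = 32.28 mm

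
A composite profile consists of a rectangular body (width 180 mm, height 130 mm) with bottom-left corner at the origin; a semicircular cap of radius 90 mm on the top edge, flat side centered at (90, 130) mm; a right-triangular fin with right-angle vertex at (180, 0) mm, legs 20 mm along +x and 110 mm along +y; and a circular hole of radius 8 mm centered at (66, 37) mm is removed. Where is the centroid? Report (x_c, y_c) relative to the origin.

rectangular body: A = 180 × 130 = 23400.00, centroid at (90.00, 65.00).
semicircular top: A = ½π·90² = 12723.45, centroid at (90.00, 168.20).
triangular fin: A = ½·20·110 = 1100.00, centroid at (186.67, 36.67).
hole: A = −π·8² = -201.06, centroid at (66.00, 37.00).
ΣA = 37022.39 mm²
ΣAx_c = (23400.00)(90.00) + (12723.45)(90.00) + (1100.00)(186.67) + (-201.06)(66.00) = 3443173.77 mm³
ΣAy_c = (23400.00)(65.00) + (12723.45)(168.20) + (1100.00)(36.67) + (-201.06)(37.00) = 3693942.57 mm³
x_c = 3443173.77 / 37022.39 = 93.00 mm
y_c = 3693942.57 / 37022.39 = 99.78 mm

x_c = 93.00 mm, y_c = 99.78 mm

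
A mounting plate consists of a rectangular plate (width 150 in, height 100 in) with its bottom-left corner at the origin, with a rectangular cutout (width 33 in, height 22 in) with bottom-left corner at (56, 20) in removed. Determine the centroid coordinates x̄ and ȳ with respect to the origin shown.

x̄ = 75.13 in, ȳ = 50.97 in

plate: A = 150 × 100 = 15000.00, centroid at (75.00, 50.00).
hole: A = −(33 × 22) = -726.00, centroid at (72.50, 31.00).
ΣA = 14274.00 in²
ΣAx̄ = (15000.00)(75.00) + (-726.00)(72.50) = 1072365.00 in³
ΣAȳ = (15000.00)(50.00) + (-726.00)(31.00) = 727494.00 in³
x̄ = 1072365.00 / 14274.00 = 75.13 in
ȳ = 727494.00 / 14274.00 = 50.97 in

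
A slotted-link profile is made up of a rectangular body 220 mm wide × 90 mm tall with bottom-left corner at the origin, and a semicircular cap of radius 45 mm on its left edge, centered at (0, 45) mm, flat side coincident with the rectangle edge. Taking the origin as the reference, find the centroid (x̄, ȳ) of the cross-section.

Part | A | x̄ᵢ | ȳᵢ | A·x̄ᵢ | A·ȳᵢ
rectangular body | 19800.00 | 110.00 | 45.00 | 2178000.00 | 891000.00
semicircular end | 3180.86 | -19.10 | 45.00 | -60750.00 | 143138.82
Σ | 22980.86 |  |  | 2117250.00 | 1034138.82
x̄ = 2117250.00 / 22980.86 = 92.13 mm
ȳ = 1034138.82 / 22980.86 = 45.00 mm

x̄ = 92.13 mm, ȳ = 45.00 mm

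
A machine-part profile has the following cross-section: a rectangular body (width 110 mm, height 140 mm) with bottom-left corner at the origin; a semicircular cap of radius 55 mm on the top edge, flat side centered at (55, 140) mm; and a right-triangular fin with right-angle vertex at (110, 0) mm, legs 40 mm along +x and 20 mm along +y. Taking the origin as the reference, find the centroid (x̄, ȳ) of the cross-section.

rectangular body: A = 110 × 140 = 15400.00, centroid at (55.00, 70.00).
semicircular top: A = ½π·55² = 4751.66, centroid at (55.00, 163.34).
triangular fin: A = ½·40·20 = 400.00, centroid at (123.33, 6.67).
ΣA = 20551.66 mm², ΣAx̄ = 1157674.57 mm³, ΣAȳ = 1856815.58 mm³.
x̄ = 1157674.57/20551.66 = 56.33 mm; ȳ = 1856815.58/20551.66 = 90.35 mm.

x̄ = 56.33 mm, ȳ = 90.35 mm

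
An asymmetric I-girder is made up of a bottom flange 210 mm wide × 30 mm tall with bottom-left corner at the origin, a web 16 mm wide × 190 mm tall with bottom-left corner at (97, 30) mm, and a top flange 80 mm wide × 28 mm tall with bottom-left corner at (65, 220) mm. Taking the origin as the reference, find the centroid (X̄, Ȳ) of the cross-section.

bottom flange: A = 210 × 30 = 6300.00, centroid at (105.00, 15.00).
web: A = 16 × 190 = 3040.00, centroid at (105.00, 125.00).
top flange: A = 80 × 28 = 2240.00, centroid at (105.00, 234.00).
ΣA = 11580.00 mm²
ΣAX̄ = (6300.00)(105.00) + (3040.00)(105.00) + (2240.00)(105.00) = 1215900.00 mm³
ΣAȲ = (6300.00)(15.00) + (3040.00)(125.00) + (2240.00)(234.00) = 998660.00 mm³
X̄ = 1215900.00 / 11580.00 = 105.00 mm
Ȳ = 998660.00 / 11580.00 = 86.24 mm

X̄ = 105.00 mm, Ȳ = 86.24 mm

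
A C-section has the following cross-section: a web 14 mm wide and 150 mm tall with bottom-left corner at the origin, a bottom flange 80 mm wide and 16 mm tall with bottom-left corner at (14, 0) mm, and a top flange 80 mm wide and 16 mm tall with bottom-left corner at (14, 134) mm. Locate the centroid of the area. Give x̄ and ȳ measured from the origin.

web: A = 14 × 150 = 2100.00, centroid at (7.00, 75.00).
bottom flange: A = 80 × 16 = 1280.00, centroid at (54.00, 8.00).
top flange: A = 80 × 16 = 1280.00, centroid at (54.00, 142.00).
ΣA = 4660.00 mm²
ΣAx̄ = (2100.00)(7.00) + (1280.00)(54.00) + (1280.00)(54.00) = 152940.00 mm³
ΣAȳ = (2100.00)(75.00) + (1280.00)(8.00) + (1280.00)(142.00) = 349500.00 mm³
x̄ = 152940.00 / 4660.00 = 32.82 mm
ȳ = 349500.00 / 4660.00 = 75.00 mm

x̄ = 32.82 mm, ȳ = 75.00 mm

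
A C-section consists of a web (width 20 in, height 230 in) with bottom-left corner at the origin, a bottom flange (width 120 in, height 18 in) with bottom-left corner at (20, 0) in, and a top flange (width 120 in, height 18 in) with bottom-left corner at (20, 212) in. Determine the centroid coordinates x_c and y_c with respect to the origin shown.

x_c = 43.90 in, y_c = 115.00 in

Part | A | x̄ᵢ | ȳᵢ | A·x̄ᵢ | A·ȳᵢ
web | 4600.00 | 10.00 | 115.00 | 46000.00 | 529000.00
bottom flange | 2160.00 | 80.00 | 9.00 | 172800.00 | 19440.00
top flange | 2160.00 | 80.00 | 221.00 | 172800.00 | 477360.00
Σ | 8920.00 |  |  | 391600.00 | 1025800.00
x_c = 391600.00 / 8920.00 = 43.90 in
y_c = 1025800.00 / 8920.00 = 115.00 in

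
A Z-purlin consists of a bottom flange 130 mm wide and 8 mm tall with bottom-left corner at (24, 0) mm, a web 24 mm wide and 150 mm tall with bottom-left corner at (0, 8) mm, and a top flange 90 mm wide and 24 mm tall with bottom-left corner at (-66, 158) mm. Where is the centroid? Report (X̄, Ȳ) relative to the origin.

X̄ = 13.29 mm, Ȳ = 98.55 mm

bottom flange: A = 130 × 8 = 1040.00, centroid at (89.00, 4.00).
web: A = 24 × 150 = 3600.00, centroid at (12.00, 83.00).
top flange: A = 90 × 24 = 2160.00, centroid at (-21.00, 170.00).
ΣA = 6800.00 mm², ΣAX̄ = 90400.00 mm³, ΣAȲ = 670160.00 mm³.
X̄ = 90400.00/6800.00 = 13.29 mm; Ȳ = 670160.00/6800.00 = 98.55 mm.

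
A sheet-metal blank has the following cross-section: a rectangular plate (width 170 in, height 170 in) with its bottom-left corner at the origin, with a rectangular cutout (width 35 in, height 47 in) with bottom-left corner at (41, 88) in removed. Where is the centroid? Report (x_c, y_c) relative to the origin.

x_c = 86.60 in, y_c = 83.40 in

Part | A | x̄ᵢ | ȳᵢ | A·x̄ᵢ | A·ȳᵢ
plate | 28900.00 | 85.00 | 85.00 | 2456500.00 | 2456500.00
hole | -1645.00 | 58.50 | 111.50 | -96232.50 | -183417.50
Σ | 27255.00 |  |  | 2360267.50 | 2273082.50
x_c = 2360267.50 / 27255.00 = 86.60 in
y_c = 2273082.50 / 27255.00 = 83.40 in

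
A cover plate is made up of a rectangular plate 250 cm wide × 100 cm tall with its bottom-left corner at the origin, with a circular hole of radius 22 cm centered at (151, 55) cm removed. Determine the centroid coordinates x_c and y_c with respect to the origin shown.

x_c = 123.32 cm, y_c = 49.68 cm

plate: A = 250 × 100 = 25000.00, centroid at (125.00, 50.00).
hole: A = −π·22² = -1520.53, centroid at (151.00, 55.00).
ΣA = 23479.47 cm²
ΣAx_c = (25000.00)(125.00) + (-1520.53)(151.00) = 2895399.84 cm³
ΣAy_c = (25000.00)(50.00) + (-1520.53)(55.00) = 1166370.80 cm³
x_c = 2895399.84 / 23479.47 = 123.32 cm
y_c = 1166370.80 / 23479.47 = 49.68 cm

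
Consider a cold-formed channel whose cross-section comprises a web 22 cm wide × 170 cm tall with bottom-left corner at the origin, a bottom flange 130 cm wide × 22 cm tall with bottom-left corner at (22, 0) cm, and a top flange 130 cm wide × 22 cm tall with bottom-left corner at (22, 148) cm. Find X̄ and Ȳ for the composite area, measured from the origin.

X̄ = 56.95 cm, Ȳ = 85.00 cm

web: A = 22 × 170 = 3740.00, centroid at (11.00, 85.00).
bottom flange: A = 130 × 22 = 2860.00, centroid at (87.00, 11.00).
top flange: A = 130 × 22 = 2860.00, centroid at (87.00, 159.00).
ΣA = 9460.00 cm²
ΣAX̄ = (3740.00)(11.00) + (2860.00)(87.00) + (2860.00)(87.00) = 538780.00 cm³
ΣAȲ = (3740.00)(85.00) + (2860.00)(11.00) + (2860.00)(159.00) = 804100.00 cm³
X̄ = 538780.00 / 9460.00 = 56.95 cm
Ȳ = 804100.00 / 9460.00 = 85.00 cm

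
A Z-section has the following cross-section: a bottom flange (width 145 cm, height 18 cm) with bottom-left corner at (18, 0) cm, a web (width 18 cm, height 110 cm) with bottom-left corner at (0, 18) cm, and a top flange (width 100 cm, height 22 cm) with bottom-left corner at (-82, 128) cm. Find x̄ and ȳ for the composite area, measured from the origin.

Part | A | x̄ᵢ | ȳᵢ | A·x̄ᵢ | A·ȳᵢ
bottom flange | 2610.00 | 90.50 | 9.00 | 236205.00 | 23490.00
web | 1980.00 | 9.00 | 73.00 | 17820.00 | 144540.00
top flange | 2200.00 | -32.00 | 139.00 | -70400.00 | 305800.00
Σ | 6790.00 |  |  | 183625.00 | 473830.00
x̄ = 183625.00 / 6790.00 = 27.04 cm
ȳ = 473830.00 / 6790.00 = 69.78 cm

x̄ = 27.04 cm, ȳ = 69.78 cm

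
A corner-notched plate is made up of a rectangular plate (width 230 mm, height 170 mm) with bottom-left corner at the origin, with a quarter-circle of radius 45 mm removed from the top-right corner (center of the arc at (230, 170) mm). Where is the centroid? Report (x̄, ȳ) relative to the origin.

plate: A = 230 × 170 = 39100.00, centroid at (115.00, 85.00).
removed quarter-circle: A = −¼π·45² = -1590.43, centroid at (210.90, 150.90).
ΣA = 37509.57 mm², ΣAx̄ = 4161075.81 mm³, ΣAȳ = 3083501.68 mm³.
x̄ = 4161075.81/37509.57 = 110.93 mm; ȳ = 3083501.68/37509.57 = 82.21 mm.

x̄ = 110.93 mm, ȳ = 82.21 mm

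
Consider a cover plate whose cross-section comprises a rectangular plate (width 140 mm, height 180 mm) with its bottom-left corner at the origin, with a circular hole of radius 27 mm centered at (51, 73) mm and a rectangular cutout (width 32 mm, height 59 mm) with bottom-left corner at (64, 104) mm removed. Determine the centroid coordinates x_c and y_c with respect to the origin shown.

x_c = 71.17 mm, y_c = 87.95 mm

Part | A | x̄ᵢ | ȳᵢ | A·x̄ᵢ | A·ȳᵢ
plate | 25200.00 | 70.00 | 90.00 | 1764000.00 | 2268000.00
hole 1 | -2290.22 | 51.00 | 73.00 | -116801.27 | -167186.14
hole 2 | -1888.00 | 80.00 | 133.50 | -151040.00 | -252048.00
Σ | 21021.78 |  |  | 1496158.73 | 1848765.86
x_c = 1496158.73 / 21021.78 = 71.17 mm
y_c = 1848765.86 / 21021.78 = 87.95 mm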